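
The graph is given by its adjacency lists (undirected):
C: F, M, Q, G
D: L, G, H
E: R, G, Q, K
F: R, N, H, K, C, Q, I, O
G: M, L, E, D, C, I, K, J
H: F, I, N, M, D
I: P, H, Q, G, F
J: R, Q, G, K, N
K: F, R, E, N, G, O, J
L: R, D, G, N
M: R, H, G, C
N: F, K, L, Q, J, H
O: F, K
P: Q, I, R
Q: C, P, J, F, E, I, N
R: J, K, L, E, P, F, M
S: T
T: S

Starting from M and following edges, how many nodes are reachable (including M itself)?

16

BFS from M visits: M, R, H, G, C, J, K, L, E, P, F, I, N, D, Q, O
Reachable nodes: 16 of 18 total.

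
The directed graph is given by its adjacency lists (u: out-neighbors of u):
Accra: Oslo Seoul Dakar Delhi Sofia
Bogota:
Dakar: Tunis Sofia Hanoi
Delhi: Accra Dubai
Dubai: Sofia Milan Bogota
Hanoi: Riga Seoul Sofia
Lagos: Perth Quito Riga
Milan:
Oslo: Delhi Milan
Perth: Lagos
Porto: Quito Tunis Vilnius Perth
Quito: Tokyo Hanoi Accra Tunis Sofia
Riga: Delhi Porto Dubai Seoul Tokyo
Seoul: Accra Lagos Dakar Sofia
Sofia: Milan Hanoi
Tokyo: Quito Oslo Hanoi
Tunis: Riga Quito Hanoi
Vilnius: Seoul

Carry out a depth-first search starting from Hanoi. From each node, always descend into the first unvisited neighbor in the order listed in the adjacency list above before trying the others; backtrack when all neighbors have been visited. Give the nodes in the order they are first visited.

Hanoi -> Riga -> Delhi -> Accra -> Oslo -> Milan -> Seoul -> Lagos -> Perth -> Quito -> Tokyo -> Tunis -> Sofia -> Dakar -> Dubai -> Bogota -> Porto -> Vilnius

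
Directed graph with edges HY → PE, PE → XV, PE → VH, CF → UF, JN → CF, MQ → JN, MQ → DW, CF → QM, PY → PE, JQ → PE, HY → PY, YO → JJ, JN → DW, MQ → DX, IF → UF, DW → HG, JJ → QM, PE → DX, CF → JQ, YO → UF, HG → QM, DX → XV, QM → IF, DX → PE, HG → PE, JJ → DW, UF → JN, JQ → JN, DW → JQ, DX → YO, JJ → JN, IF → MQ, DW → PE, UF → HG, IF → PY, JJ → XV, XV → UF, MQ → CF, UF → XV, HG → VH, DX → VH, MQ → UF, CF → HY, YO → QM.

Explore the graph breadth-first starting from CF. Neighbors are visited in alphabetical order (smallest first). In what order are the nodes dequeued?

Visit CF; enqueue HY, JQ, QM, UF → queue [HY, JQ, QM, UF]
Visit HY; enqueue PE, PY → queue [JQ, QM, UF, PE, PY]
Visit JQ; enqueue JN → queue [QM, UF, PE, PY, JN]
Visit QM; enqueue IF → queue [UF, PE, PY, JN, IF]
Visit UF; enqueue HG, XV → queue [PE, PY, JN, IF, HG, XV]
Visit PE; enqueue DX, VH → queue [PY, JN, IF, HG, XV, DX, VH]
Visit PY → queue [JN, IF, HG, XV, DX, VH]
Visit JN; enqueue DW → queue [IF, HG, XV, DX, VH, DW]
Visit IF; enqueue MQ → queue [HG, XV, DX, VH, DW, MQ]
Visit HG → queue [XV, DX, VH, DW, MQ]
Visit XV → queue [DX, VH, DW, MQ]
Visit DX; enqueue YO → queue [VH, DW, MQ, YO]
Visit VH → queue [DW, MQ, YO]
Visit DW → queue [MQ, YO]
Visit MQ → queue [YO]
Visit YO; enqueue JJ → queue [JJ]
Visit JJ → queue []

CF -> HY -> JQ -> QM -> UF -> PE -> PY -> JN -> IF -> HG -> XV -> DX -> VH -> DW -> MQ -> YO -> JJ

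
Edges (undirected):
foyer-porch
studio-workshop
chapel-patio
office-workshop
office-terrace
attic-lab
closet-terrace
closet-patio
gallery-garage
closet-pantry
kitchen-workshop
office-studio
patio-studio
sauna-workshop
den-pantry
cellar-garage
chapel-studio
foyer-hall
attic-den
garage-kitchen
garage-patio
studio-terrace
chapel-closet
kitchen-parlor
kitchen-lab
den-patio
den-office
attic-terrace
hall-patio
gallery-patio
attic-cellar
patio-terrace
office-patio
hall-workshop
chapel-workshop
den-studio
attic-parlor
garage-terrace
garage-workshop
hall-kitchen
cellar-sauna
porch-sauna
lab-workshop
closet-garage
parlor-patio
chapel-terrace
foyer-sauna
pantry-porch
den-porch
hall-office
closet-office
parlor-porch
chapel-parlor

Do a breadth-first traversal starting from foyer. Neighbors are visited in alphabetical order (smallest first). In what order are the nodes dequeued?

foyer -> hall -> porch -> sauna -> kitchen -> office -> patio -> workshop -> den -> pantry -> parlor -> cellar -> garage -> lab -> closet -> studio -> terrace -> chapel -> gallery -> attic

Visit foyer; enqueue hall, porch, sauna → queue [hall, porch, sauna]
Visit hall; enqueue kitchen, office, patio, workshop → queue [porch, sauna, kitchen, office, patio, workshop]
Visit porch; enqueue den, pantry, parlor → queue [sauna, kitchen, office, patio, workshop, den, pantry, parlor]
Visit sauna; enqueue cellar → queue [kitchen, office, patio, workshop, den, pantry, parlor, cellar]
Visit kitchen; enqueue garage, lab → queue [office, patio, workshop, den, pantry, parlor, cellar, garage, lab]
Visit office; enqueue closet, studio, terrace → queue [patio, workshop, den, pantry, parlor, cellar, garage, lab, closet, studio, terrace]
Visit patio; enqueue chapel, gallery → queue [workshop, den, pantry, parlor, cellar, garage, lab, closet, studio, terrace, chapel, gallery]
Visit workshop → queue [den, pantry, parlor, cellar, garage, lab, closet, studio, terrace, chapel, gallery]
Visit den; enqueue attic → queue [pantry, parlor, cellar, garage, lab, closet, studio, terrace, chapel, gallery, attic]
Visit pantry → queue [parlor, cellar, garage, lab, closet, studio, terrace, chapel, gallery, attic]
Visit parlor → queue [cellar, garage, lab, closet, studio, terrace, chapel, gallery, attic]
Visit cellar → queue [garage, lab, closet, studio, terrace, chapel, gallery, attic]
Visit garage → queue [lab, closet, studio, terrace, chapel, gallery, attic]
Visit lab → queue [closet, studio, terrace, chapel, gallery, attic]
Visit closet → queue [studio, terrace, chapel, gallery, attic]
Visit studio → queue [terrace, chapel, gallery, attic]
Visit terrace → queue [chapel, gallery, attic]
Visit chapel → queue [gallery, attic]
Visit gallery → queue [attic]
Visit attic → queue []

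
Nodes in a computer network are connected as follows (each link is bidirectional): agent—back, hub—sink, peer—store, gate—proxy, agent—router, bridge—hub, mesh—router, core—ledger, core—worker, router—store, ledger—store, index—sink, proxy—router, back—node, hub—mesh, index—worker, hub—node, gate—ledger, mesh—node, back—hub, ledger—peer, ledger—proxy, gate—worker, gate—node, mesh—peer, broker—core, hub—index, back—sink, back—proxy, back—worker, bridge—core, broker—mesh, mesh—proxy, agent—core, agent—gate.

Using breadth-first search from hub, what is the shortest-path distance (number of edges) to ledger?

3

Level 0: hub
Level 1: back, bridge, index, mesh, node, sink
Level 2: agent, broker, core, gate, peer, proxy, router, worker
Level 3: ledger, store
ledger first appears at level 3.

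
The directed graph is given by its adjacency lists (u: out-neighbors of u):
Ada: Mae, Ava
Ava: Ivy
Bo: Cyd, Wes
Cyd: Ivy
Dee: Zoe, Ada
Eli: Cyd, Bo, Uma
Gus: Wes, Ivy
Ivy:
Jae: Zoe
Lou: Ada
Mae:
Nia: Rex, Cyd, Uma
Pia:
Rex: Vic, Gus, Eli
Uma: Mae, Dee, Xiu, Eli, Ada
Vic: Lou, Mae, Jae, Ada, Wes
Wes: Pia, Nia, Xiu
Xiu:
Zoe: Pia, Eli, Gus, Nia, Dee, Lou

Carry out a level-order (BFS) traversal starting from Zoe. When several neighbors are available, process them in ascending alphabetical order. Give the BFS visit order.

Zoe, Dee, Eli, Gus, Lou, Nia, Pia, Ada, Bo, Cyd, Uma, Ivy, Wes, Rex, Ava, Mae, Xiu, Vic, Jae

Visit Zoe; enqueue Dee, Eli, Gus, Lou, Nia, Pia → queue [Dee, Eli, Gus, Lou, Nia, Pia]
Visit Dee; enqueue Ada → queue [Eli, Gus, Lou, Nia, Pia, Ada]
Visit Eli; enqueue Bo, Cyd, Uma → queue [Gus, Lou, Nia, Pia, Ada, Bo, Cyd, Uma]
Visit Gus; enqueue Ivy, Wes → queue [Lou, Nia, Pia, Ada, Bo, Cyd, Uma, Ivy, Wes]
Visit Lou → queue [Nia, Pia, Ada, Bo, Cyd, Uma, Ivy, Wes]
Visit Nia; enqueue Rex → queue [Pia, Ada, Bo, Cyd, Uma, Ivy, Wes, Rex]
Visit Pia → queue [Ada, Bo, Cyd, Uma, Ivy, Wes, Rex]
Visit Ada; enqueue Ava, Mae → queue [Bo, Cyd, Uma, Ivy, Wes, Rex, Ava, Mae]
Visit Bo → queue [Cyd, Uma, Ivy, Wes, Rex, Ava, Mae]
Visit Cyd → queue [Uma, Ivy, Wes, Rex, Ava, Mae]
Visit Uma; enqueue Xiu → queue [Ivy, Wes, Rex, Ava, Mae, Xiu]
Visit Ivy → queue [Wes, Rex, Ava, Mae, Xiu]
Visit Wes → queue [Rex, Ava, Mae, Xiu]
Visit Rex; enqueue Vic → queue [Ava, Mae, Xiu, Vic]
Visit Ava → queue [Mae, Xiu, Vic]
Visit Mae → queue [Xiu, Vic]
Visit Xiu → queue [Vic]
Visit Vic; enqueue Jae → queue [Jae]
Visit Jae → queue []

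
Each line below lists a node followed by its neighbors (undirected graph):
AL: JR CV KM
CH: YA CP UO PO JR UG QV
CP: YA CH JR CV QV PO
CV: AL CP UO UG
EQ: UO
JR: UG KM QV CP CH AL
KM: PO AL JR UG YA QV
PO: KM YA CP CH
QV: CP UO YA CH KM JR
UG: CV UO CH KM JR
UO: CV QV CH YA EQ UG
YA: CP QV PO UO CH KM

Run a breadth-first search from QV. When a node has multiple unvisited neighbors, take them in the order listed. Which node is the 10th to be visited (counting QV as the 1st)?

EQ

Visit QV; enqueue CP, UO, YA, CH, KM, JR → queue [CP, UO, YA, CH, KM, JR]
Visit CP; enqueue CV, PO → queue [UO, YA, CH, KM, JR, CV, PO]
Visit UO; enqueue EQ, UG → queue [YA, CH, KM, JR, CV, PO, EQ, UG]
Visit YA → queue [CH, KM, JR, CV, PO, EQ, UG]
Visit CH → queue [KM, JR, CV, PO, EQ, UG]
Visit KM; enqueue AL → queue [JR, CV, PO, EQ, UG, AL]
Visit JR → queue [CV, PO, EQ, UG, AL]
Visit CV → queue [PO, EQ, UG, AL]
Visit PO → queue [EQ, UG, AL]
Visit EQ → queue [UG, AL]
Visit UG → queue [AL]
Visit AL → queue []

Visit order: QV, CP, UO, YA, CH, KM, JR, CV, PO, EQ, UG, AL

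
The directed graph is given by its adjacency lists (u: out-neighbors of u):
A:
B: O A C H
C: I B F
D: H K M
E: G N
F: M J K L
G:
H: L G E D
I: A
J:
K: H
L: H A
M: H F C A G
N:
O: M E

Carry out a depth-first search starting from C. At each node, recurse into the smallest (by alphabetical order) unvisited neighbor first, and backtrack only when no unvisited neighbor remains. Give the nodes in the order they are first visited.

Visit C
C → B
B → A
B → H
H → D
D → K
D → M
M → F
F → J
F → L
M → G
H → E
E → N
B → O
C → I

C → B → A → H → D → K → M → F → J → L → G → E → N → O → I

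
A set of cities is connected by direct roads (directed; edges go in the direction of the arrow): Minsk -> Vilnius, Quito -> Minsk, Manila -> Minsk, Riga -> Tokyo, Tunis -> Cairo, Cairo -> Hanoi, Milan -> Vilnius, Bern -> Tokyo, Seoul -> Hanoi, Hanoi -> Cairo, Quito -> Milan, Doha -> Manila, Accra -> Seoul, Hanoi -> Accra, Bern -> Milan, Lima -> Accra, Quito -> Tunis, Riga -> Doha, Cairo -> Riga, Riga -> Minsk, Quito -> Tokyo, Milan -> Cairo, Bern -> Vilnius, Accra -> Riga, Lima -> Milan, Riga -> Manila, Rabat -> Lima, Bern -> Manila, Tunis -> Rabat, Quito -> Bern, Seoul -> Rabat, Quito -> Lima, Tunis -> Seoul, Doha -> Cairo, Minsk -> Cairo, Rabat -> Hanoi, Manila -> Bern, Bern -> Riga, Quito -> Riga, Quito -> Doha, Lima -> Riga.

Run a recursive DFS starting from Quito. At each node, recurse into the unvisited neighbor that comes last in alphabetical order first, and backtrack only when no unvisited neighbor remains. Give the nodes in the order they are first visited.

Quito, Tunis, Seoul, Rabat, Lima, Riga, Tokyo, Minsk, Vilnius, Cairo, Hanoi, Accra, Manila, Bern, Milan, Doha

Visit Quito
Quito → Tunis
Tunis → Seoul
Seoul → Rabat
Rabat → Lima
Lima → Riga
Riga → Tokyo
Riga → Minsk
Minsk → Vilnius
Minsk → Cairo
Cairo → Hanoi
Hanoi → Accra
Riga → Manila
Manila → Bern
Bern → Milan
Riga → Doha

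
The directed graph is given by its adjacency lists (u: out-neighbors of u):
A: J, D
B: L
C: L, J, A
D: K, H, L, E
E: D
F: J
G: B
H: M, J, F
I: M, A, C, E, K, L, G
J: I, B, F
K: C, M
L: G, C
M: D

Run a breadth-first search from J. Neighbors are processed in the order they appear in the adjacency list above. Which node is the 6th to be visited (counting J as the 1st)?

A

Visit J; enqueue I, B, F → queue [I, B, F]
Visit I; enqueue M, A, C, E, K, L, G → queue [B, F, M, A, C, E, K, L, G]
Visit B → queue [F, M, A, C, E, K, L, G]
Visit F → queue [M, A, C, E, K, L, G]
Visit M; enqueue D → queue [A, C, E, K, L, G, D]
Visit A → queue [C, E, K, L, G, D]
Visit C → queue [E, K, L, G, D]
Visit E → queue [K, L, G, D]
Visit K → queue [L, G, D]
Visit L → queue [G, D]
Visit G → queue [D]
Visit D; enqueue H → queue [H]
Visit H → queue []

Visit order: J, I, B, F, M, A, C, E, K, L, G, D, H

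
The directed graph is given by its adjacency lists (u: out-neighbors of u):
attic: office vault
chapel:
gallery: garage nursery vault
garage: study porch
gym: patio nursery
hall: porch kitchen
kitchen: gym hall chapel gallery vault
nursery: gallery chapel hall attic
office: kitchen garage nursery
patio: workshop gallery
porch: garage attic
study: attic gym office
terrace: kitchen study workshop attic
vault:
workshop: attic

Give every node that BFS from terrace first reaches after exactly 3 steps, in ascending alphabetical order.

Level 0: terrace
Level 1: attic, kitchen, study, workshop
Level 2: chapel, gallery, gym, hall, office, vault
Level 3: garage, nursery, patio, porch

garage, nursery, patio, porch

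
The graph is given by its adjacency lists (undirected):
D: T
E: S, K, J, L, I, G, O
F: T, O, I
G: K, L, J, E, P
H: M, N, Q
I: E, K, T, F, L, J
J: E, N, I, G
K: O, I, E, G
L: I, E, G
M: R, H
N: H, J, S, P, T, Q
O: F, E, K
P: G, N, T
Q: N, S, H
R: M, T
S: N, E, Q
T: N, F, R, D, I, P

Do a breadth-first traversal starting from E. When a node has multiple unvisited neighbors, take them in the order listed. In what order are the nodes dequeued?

E -> S -> K -> J -> L -> I -> G -> O -> N -> Q -> T -> F -> P -> H -> R -> D -> M

Visit E; enqueue S, K, J, L, I, G, O → queue [S, K, J, L, I, G, O]
Visit S; enqueue N, Q → queue [K, J, L, I, G, O, N, Q]
Visit K → queue [J, L, I, G, O, N, Q]
Visit J → queue [L, I, G, O, N, Q]
Visit L → queue [I, G, O, N, Q]
Visit I; enqueue T, F → queue [G, O, N, Q, T, F]
Visit G; enqueue P → queue [O, N, Q, T, F, P]
Visit O → queue [N, Q, T, F, P]
Visit N; enqueue H → queue [Q, T, F, P, H]
Visit Q → queue [T, F, P, H]
Visit T; enqueue R, D → queue [F, P, H, R, D]
Visit F → queue [P, H, R, D]
Visit P → queue [H, R, D]
Visit H; enqueue M → queue [R, D, M]
Visit R → queue [D, M]
Visit D → queue [M]
Visit M → queue []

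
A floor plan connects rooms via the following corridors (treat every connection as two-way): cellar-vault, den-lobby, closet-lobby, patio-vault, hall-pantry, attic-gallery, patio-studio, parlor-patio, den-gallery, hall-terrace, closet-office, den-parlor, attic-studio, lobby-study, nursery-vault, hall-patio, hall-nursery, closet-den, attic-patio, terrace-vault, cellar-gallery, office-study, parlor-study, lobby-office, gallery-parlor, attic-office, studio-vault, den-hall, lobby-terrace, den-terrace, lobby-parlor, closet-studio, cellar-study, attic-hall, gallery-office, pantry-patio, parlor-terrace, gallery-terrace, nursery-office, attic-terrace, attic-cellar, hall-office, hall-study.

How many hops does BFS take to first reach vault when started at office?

Level 0: office
Level 1: attic, closet, gallery, hall, lobby, nursery, study
Level 2: cellar, den, pantry, parlor, patio, studio, terrace, vault
vault first appears at level 2.

2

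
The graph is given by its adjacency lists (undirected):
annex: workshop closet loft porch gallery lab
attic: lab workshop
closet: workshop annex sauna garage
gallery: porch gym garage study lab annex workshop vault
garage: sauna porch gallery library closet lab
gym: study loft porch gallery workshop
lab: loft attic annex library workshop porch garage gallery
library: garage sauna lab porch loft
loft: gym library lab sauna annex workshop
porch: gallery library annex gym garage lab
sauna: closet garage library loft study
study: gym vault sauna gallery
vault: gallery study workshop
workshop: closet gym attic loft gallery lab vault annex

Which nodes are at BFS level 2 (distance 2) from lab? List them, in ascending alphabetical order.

closet, gym, sauna, study, vault

Level 0: lab
Level 1: annex, attic, gallery, garage, library, loft, porch, workshop
Level 2: closet, gym, sauna, study, vault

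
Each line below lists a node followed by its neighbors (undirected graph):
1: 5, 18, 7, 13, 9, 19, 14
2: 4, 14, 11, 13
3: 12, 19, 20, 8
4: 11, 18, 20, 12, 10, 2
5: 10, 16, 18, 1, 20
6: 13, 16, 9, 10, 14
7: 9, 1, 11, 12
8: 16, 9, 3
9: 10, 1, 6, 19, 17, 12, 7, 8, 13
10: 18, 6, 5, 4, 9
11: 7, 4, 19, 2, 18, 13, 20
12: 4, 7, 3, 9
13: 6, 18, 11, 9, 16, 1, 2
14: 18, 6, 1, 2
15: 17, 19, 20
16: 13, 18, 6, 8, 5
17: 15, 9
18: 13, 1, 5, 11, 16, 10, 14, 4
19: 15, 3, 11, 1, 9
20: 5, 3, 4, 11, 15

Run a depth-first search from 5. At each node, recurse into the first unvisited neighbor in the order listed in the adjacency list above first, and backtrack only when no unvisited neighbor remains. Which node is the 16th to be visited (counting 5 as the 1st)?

19

Visit 5
5 → 10
10 → 18
18 → 13
13 → 6
6 → 16
16 → 8
8 → 9
9 → 1
1 → 7
7 → 11
11 → 4
4 → 20
20 → 3
3 → 12
3 → 19
19 → 15
15 → 17
4 → 2
2 → 14

Visit order: 5, 10, 18, 13, 6, 16, 8, 9, 1, 7, 11, 4, 20, 3, 12, 19, 15, 17, 2, 14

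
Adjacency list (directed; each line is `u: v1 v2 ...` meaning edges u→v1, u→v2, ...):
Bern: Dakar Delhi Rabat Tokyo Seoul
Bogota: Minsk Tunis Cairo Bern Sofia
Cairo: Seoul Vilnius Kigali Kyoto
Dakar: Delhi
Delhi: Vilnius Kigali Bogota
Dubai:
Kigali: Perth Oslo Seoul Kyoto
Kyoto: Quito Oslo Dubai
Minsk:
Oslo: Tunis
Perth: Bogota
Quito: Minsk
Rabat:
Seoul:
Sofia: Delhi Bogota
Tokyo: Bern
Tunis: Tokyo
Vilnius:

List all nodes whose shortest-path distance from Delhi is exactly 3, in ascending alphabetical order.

Dakar, Dubai, Quito, Rabat, Tokyo

Level 0: Delhi
Level 1: Bogota, Kigali, Vilnius
Level 2: Bern, Cairo, Kyoto, Minsk, Oslo, Perth, Seoul, Sofia, Tunis
Level 3: Dakar, Dubai, Quito, Rabat, Tokyo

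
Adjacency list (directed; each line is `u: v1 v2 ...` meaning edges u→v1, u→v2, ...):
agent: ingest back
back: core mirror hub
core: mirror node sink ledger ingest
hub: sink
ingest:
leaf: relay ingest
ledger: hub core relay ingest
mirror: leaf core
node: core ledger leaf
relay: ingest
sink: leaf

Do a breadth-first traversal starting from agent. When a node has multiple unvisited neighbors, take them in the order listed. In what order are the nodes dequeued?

agent, ingest, back, core, mirror, hub, node, sink, ledger, leaf, relay

Visit agent; enqueue ingest, back → queue [ingest, back]
Visit ingest → queue [back]
Visit back; enqueue core, mirror, hub → queue [core, mirror, hub]
Visit core; enqueue node, sink, ledger → queue [mirror, hub, node, sink, ledger]
Visit mirror; enqueue leaf → queue [hub, node, sink, ledger, leaf]
Visit hub → queue [node, sink, ledger, leaf]
Visit node → queue [sink, ledger, leaf]
Visit sink → queue [ledger, leaf]
Visit ledger; enqueue relay → queue [leaf, relay]
Visit leaf → queue [relay]
Visit relay → queue []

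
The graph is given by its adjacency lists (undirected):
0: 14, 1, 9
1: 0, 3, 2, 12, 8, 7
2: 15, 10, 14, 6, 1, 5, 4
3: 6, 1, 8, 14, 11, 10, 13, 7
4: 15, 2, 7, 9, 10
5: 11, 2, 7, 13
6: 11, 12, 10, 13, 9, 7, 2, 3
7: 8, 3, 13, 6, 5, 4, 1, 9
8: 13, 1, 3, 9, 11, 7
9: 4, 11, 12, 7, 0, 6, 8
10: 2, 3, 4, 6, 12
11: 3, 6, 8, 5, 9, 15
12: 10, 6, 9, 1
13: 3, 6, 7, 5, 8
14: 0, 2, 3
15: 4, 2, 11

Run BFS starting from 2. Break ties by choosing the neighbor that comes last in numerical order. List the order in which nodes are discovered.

2 -> 15 -> 14 -> 10 -> 6 -> 5 -> 4 -> 1 -> 11 -> 3 -> 0 -> 12 -> 13 -> 9 -> 7 -> 8

Visit 2; enqueue 15, 14, 10, 6, 5, 4, 1 → queue [15, 14, 10, 6, 5, 4, 1]
Visit 15; enqueue 11 → queue [14, 10, 6, 5, 4, 1, 11]
Visit 14; enqueue 3, 0 → queue [10, 6, 5, 4, 1, 11, 3, 0]
Visit 10; enqueue 12 → queue [6, 5, 4, 1, 11, 3, 0, 12]
Visit 6; enqueue 13, 9, 7 → queue [5, 4, 1, 11, 3, 0, 12, 13, 9, 7]
Visit 5 → queue [4, 1, 11, 3, 0, 12, 13, 9, 7]
Visit 4 → queue [1, 11, 3, 0, 12, 13, 9, 7]
Visit 1; enqueue 8 → queue [11, 3, 0, 12, 13, 9, 7, 8]
Visit 11 → queue [3, 0, 12, 13, 9, 7, 8]
Visit 3 → queue [0, 12, 13, 9, 7, 8]
Visit 0 → queue [12, 13, 9, 7, 8]
Visit 12 → queue [13, 9, 7, 8]
Visit 13 → queue [9, 7, 8]
Visit 9 → queue [7, 8]
Visit 7 → queue [8]
Visit 8 → queue []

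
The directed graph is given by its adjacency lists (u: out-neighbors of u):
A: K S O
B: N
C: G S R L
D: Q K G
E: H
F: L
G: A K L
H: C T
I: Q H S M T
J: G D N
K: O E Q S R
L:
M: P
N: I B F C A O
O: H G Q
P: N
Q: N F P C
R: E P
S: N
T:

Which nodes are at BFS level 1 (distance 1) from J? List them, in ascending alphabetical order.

D, G, N

Level 0: J
Level 1: D, G, N
Level 2: A, B, C, F, I, K, L, O, Q
Level 3: E, H, M, P, R, S, T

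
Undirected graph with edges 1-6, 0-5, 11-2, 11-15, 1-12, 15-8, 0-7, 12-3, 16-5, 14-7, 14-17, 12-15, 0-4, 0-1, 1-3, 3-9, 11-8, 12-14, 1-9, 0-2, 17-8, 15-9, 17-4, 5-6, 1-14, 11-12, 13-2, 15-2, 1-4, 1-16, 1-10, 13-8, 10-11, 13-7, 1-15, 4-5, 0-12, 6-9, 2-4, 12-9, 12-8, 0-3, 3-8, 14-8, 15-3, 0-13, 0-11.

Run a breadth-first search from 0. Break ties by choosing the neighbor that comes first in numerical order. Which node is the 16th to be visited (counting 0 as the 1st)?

Visit 0; enqueue 1, 2, 3, 4, 5, 7, 11, 12, 13 → queue [1, 2, 3, 4, 5, 7, 11, 12, 13]
Visit 1; enqueue 6, 9, 10, 14, 15, 16 → queue [2, 3, 4, 5, 7, 11, 12, 13, 6, 9, 10, 14, 15, 16]
Visit 2 → queue [3, 4, 5, 7, 11, 12, 13, 6, 9, 10, 14, 15, 16]
Visit 3; enqueue 8 → queue [4, 5, 7, 11, 12, 13, 6, 9, 10, 14, 15, 16, 8]
Visit 4; enqueue 17 → queue [5, 7, 11, 12, 13, 6, 9, 10, 14, 15, 16, 8, 17]
Visit 5 → queue [7, 11, 12, 13, 6, 9, 10, 14, 15, 16, 8, 17]
Visit 7 → queue [11, 12, 13, 6, 9, 10, 14, 15, 16, 8, 17]
Visit 11 → queue [12, 13, 6, 9, 10, 14, 15, 16, 8, 17]
Visit 12 → queue [13, 6, 9, 10, 14, 15, 16, 8, 17]
Visit 13 → queue [6, 9, 10, 14, 15, 16, 8, 17]
Visit 6 → queue [9, 10, 14, 15, 16, 8, 17]
Visit 9 → queue [10, 14, 15, 16, 8, 17]
Visit 10 → queue [14, 15, 16, 8, 17]
Visit 14 → queue [15, 16, 8, 17]
Visit 15 → queue [16, 8, 17]
Visit 16 → queue [8, 17]
Visit 8 → queue [17]
Visit 17 → queue []

Visit order: 0, 1, 2, 3, 4, 5, 7, 11, 12, 13, 6, 9, 10, 14, 15, 16, 8, 17

16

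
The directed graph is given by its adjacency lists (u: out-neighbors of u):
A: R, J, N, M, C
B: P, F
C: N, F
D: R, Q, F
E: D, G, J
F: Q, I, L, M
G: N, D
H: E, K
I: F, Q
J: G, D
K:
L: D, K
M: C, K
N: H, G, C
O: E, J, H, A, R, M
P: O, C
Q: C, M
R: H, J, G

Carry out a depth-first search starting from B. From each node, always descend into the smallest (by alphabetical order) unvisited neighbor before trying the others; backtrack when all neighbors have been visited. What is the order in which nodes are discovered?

B -> F -> I -> Q -> C -> N -> G -> D -> R -> H -> E -> J -> K -> M -> L -> P -> O -> A

Visit B
B → F
F → I
I → Q
Q → C
C → N
N → G
G → D
D → R
R → H
H → E
E → J
H → K
Q → M
F → L
B → P
P → O
O → A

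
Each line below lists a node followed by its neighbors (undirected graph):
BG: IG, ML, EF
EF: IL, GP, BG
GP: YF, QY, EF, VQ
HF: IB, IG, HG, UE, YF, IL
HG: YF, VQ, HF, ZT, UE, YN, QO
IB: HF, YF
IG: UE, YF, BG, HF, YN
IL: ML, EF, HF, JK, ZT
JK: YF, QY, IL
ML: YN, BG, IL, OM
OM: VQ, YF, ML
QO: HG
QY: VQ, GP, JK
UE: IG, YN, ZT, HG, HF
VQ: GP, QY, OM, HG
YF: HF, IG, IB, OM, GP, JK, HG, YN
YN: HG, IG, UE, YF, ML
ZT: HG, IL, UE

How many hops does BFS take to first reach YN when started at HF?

Level 0: HF
Level 1: HG, IB, IG, IL, UE, YF
Level 2: BG, EF, GP, JK, ML, OM, QO, VQ, YN, ZT
Level 3: QY
YN first appears at level 2.

2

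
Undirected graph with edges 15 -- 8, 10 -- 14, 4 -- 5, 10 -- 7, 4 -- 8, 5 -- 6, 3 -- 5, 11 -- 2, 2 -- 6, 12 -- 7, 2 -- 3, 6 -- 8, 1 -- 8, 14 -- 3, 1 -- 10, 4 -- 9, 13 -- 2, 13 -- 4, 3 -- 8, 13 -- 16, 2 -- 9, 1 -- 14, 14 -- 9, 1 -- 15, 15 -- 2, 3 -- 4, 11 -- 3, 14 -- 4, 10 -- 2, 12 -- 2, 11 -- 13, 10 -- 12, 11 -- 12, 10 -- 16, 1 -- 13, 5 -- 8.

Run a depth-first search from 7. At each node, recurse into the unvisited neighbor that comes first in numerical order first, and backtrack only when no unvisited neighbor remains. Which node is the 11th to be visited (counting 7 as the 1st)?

Visit 7
7 → 10
10 → 1
1 → 8
8 → 3
3 → 2
2 → 6
6 → 5
5 → 4
4 → 9
9 → 14
4 → 13
13 → 11
11 → 12
13 → 16
2 → 15

Visit order: 7, 10, 1, 8, 3, 2, 6, 5, 4, 9, 14, 13, 11, 12, 16, 15

14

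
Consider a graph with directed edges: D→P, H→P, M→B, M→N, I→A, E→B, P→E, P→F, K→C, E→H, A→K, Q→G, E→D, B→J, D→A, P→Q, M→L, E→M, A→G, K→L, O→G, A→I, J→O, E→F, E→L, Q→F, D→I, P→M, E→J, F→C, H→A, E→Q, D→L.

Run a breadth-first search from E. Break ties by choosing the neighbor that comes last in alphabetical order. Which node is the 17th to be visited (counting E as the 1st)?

Visit E; enqueue Q, M, L, J, H, F, D, B → queue [Q, M, L, J, H, F, D, B]
Visit Q; enqueue G → queue [M, L, J, H, F, D, B, G]
Visit M; enqueue N → queue [L, J, H, F, D, B, G, N]
Visit L → queue [J, H, F, D, B, G, N]
Visit J; enqueue O → queue [H, F, D, B, G, N, O]
Visit H; enqueue P, A → queue [F, D, B, G, N, O, P, A]
Visit F; enqueue C → queue [D, B, G, N, O, P, A, C]
Visit D; enqueue I → queue [B, G, N, O, P, A, C, I]
Visit B → queue [G, N, O, P, A, C, I]
Visit G → queue [N, O, P, A, C, I]
Visit N → queue [O, P, A, C, I]
Visit O → queue [P, A, C, I]
Visit P → queue [A, C, I]
Visit A; enqueue K → queue [C, I, K]
Visit C → queue [I, K]
Visit I → queue [K]
Visit K → queue []

Visit order: E, Q, M, L, J, H, F, D, B, G, N, O, P, A, C, I, K

K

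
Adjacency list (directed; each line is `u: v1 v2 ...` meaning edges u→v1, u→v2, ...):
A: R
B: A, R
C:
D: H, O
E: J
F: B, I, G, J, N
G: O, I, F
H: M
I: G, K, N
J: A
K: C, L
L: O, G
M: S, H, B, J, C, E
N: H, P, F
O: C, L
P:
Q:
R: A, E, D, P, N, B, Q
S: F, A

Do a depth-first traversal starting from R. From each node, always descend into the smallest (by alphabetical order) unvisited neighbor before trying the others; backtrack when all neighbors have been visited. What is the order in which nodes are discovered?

R A B D H M C E J S F G I K L O N P Q

Visit R
R → A
R → B
R → D
D → H
H → M
M → C
M → E
E → J
M → S
S → F
F → G
G → I
I → K
K → L
L → O
I → N
N → P
R → Q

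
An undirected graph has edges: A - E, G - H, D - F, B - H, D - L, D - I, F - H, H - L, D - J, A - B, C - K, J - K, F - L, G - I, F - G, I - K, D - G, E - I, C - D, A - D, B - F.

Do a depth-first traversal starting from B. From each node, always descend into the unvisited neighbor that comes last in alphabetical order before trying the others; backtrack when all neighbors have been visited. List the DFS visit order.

Visit B
B → H
H → L
L → F
F → G
G → I
I → K
K → J
J → D
D → C
D → A
A → E

B → H → L → F → G → I → K → J → D → C → A → E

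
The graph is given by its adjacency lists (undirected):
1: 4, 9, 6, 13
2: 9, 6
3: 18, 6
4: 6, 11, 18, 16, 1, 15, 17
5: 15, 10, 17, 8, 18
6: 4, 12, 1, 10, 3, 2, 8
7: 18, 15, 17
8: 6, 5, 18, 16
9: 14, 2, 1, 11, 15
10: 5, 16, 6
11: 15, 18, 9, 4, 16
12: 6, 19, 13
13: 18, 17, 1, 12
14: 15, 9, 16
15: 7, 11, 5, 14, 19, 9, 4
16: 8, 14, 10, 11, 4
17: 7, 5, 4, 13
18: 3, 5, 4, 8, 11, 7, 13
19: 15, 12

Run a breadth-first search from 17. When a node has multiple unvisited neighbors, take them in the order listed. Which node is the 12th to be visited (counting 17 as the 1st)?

16

Visit 17; enqueue 7, 5, 4, 13 → queue [7, 5, 4, 13]
Visit 7; enqueue 18, 15 → queue [5, 4, 13, 18, 15]
Visit 5; enqueue 10, 8 → queue [4, 13, 18, 15, 10, 8]
Visit 4; enqueue 6, 11, 16, 1 → queue [13, 18, 15, 10, 8, 6, 11, 16, 1]
Visit 13; enqueue 12 → queue [18, 15, 10, 8, 6, 11, 16, 1, 12]
Visit 18; enqueue 3 → queue [15, 10, 8, 6, 11, 16, 1, 12, 3]
Visit 15; enqueue 14, 19, 9 → queue [10, 8, 6, 11, 16, 1, 12, 3, 14, 19, 9]
Visit 10 → queue [8, 6, 11, 16, 1, 12, 3, 14, 19, 9]
Visit 8 → queue [6, 11, 16, 1, 12, 3, 14, 19, 9]
Visit 6; enqueue 2 → queue [11, 16, 1, 12, 3, 14, 19, 9, 2]
Visit 11 → queue [16, 1, 12, 3, 14, 19, 9, 2]
Visit 16 → queue [1, 12, 3, 14, 19, 9, 2]
Visit 1 → queue [12, 3, 14, 19, 9, 2]
Visit 12 → queue [3, 14, 19, 9, 2]
Visit 3 → queue [14, 19, 9, 2]
Visit 14 → queue [19, 9, 2]
Visit 19 → queue [9, 2]
Visit 9 → queue [2]
Visit 2 → queue []

Visit order: 17, 7, 5, 4, 13, 18, 15, 10, 8, 6, 11, 16, 1, 12, 3, 14, 19, 9, 2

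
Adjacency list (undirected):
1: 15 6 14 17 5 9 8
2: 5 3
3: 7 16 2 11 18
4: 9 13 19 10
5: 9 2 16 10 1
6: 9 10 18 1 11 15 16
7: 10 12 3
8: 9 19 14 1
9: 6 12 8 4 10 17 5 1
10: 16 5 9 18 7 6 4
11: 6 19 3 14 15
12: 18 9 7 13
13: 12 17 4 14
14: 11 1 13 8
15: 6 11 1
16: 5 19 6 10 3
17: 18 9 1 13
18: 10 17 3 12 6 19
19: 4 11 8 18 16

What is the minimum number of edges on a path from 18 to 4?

Level 0: 18
Level 1: 3, 6, 10, 12, 17, 19
Level 2: 1, 2, 4, 5, 7, 8, 9, 11, 13, 15, 16
Level 3: 14
4 first appears at level 2.

2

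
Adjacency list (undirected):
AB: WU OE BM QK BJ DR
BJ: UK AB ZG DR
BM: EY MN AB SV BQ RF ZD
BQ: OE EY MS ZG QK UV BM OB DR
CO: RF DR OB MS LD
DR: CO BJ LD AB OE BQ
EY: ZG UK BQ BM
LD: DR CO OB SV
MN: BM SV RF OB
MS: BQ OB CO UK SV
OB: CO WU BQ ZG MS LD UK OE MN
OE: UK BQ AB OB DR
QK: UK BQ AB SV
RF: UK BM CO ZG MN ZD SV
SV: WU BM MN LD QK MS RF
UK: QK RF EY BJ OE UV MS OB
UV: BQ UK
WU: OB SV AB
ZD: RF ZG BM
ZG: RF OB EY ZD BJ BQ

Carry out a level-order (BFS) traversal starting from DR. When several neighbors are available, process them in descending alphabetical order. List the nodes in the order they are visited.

DR -> OE -> LD -> CO -> BQ -> BJ -> AB -> UK -> OB -> SV -> RF -> MS -> ZG -> UV -> QK -> EY -> BM -> WU -> MN -> ZD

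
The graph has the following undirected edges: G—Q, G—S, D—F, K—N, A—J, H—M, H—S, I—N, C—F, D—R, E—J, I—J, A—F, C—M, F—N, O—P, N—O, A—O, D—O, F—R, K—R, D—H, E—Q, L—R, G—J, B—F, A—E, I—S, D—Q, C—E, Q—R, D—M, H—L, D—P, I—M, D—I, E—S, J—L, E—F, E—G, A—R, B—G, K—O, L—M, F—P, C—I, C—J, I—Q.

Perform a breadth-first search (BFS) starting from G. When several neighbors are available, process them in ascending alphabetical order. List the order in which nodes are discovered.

Visit G; enqueue B, E, J, Q, S → queue [B, E, J, Q, S]
Visit B; enqueue F → queue [E, J, Q, S, F]
Visit E; enqueue A, C → queue [J, Q, S, F, A, C]
Visit J; enqueue I, L → queue [Q, S, F, A, C, I, L]
Visit Q; enqueue D, R → queue [S, F, A, C, I, L, D, R]
Visit S; enqueue H → queue [F, A, C, I, L, D, R, H]
Visit F; enqueue N, P → queue [A, C, I, L, D, R, H, N, P]
Visit A; enqueue O → queue [C, I, L, D, R, H, N, P, O]
Visit C; enqueue M → queue [I, L, D, R, H, N, P, O, M]
Visit I → queue [L, D, R, H, N, P, O, M]
Visit L → queue [D, R, H, N, P, O, M]
Visit D → queue [R, H, N, P, O, M]
Visit R; enqueue K → queue [H, N, P, O, M, K]
Visit H → queue [N, P, O, M, K]
Visit N → queue [P, O, M, K]
Visit P → queue [O, M, K]
Visit O → queue [M, K]
Visit M → queue [K]
Visit K → queue []

G, B, E, J, Q, S, F, A, C, I, L, D, R, H, N, P, O, M, K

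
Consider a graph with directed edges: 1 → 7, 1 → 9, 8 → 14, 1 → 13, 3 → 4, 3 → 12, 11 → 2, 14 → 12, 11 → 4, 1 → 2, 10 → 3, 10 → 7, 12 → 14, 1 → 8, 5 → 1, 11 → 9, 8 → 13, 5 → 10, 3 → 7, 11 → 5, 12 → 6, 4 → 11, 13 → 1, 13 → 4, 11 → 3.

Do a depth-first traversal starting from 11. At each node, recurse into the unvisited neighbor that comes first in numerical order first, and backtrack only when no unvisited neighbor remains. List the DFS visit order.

11 -> 2 -> 3 -> 4 -> 7 -> 12 -> 6 -> 14 -> 5 -> 1 -> 8 -> 13 -> 9 -> 10

Visit 11
11 → 2
11 → 3
3 → 4
3 → 7
3 → 12
12 → 6
12 → 14
11 → 5
5 → 1
1 → 8
8 → 13
1 → 9
5 → 10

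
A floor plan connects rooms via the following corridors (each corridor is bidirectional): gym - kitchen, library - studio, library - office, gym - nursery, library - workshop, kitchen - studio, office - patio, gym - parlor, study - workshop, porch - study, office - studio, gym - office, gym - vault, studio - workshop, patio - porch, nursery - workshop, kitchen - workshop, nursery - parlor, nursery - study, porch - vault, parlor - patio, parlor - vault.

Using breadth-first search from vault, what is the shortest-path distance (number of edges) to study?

2

Level 0: vault
Level 1: gym, parlor, porch
Level 2: kitchen, nursery, office, patio, study
Level 3: library, studio, workshop
study first appears at level 2.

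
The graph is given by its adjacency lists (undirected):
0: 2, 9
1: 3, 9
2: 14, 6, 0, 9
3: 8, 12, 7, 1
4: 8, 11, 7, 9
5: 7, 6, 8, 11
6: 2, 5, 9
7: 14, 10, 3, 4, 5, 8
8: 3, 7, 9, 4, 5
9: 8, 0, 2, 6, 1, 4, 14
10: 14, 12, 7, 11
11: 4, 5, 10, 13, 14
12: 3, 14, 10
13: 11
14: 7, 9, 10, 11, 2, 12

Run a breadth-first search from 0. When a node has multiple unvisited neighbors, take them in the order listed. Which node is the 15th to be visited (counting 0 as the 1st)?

Visit 0; enqueue 2, 9 → queue [2, 9]
Visit 2; enqueue 14, 6 → queue [9, 14, 6]
Visit 9; enqueue 8, 1, 4 → queue [14, 6, 8, 1, 4]
Visit 14; enqueue 7, 10, 11, 12 → queue [6, 8, 1, 4, 7, 10, 11, 12]
Visit 6; enqueue 5 → queue [8, 1, 4, 7, 10, 11, 12, 5]
Visit 8; enqueue 3 → queue [1, 4, 7, 10, 11, 12, 5, 3]
Visit 1 → queue [4, 7, 10, 11, 12, 5, 3]
Visit 4 → queue [7, 10, 11, 12, 5, 3]
Visit 7 → queue [10, 11, 12, 5, 3]
Visit 10 → queue [11, 12, 5, 3]
Visit 11; enqueue 13 → queue [12, 5, 3, 13]
Visit 12 → queue [5, 3, 13]
Visit 5 → queue [3, 13]
Visit 3 → queue [13]
Visit 13 → queue []

Visit order: 0, 2, 9, 14, 6, 8, 1, 4, 7, 10, 11, 12, 5, 3, 13

13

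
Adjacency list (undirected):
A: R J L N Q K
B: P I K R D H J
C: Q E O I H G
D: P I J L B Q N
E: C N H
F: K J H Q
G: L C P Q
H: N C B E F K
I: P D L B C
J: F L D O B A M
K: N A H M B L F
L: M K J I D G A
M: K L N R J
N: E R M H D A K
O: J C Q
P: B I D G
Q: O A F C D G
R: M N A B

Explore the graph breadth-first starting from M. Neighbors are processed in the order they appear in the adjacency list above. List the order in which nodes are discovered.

M → K → L → N → R → J → A → H → B → F → I → D → G → E → O → Q → C → P

Visit M; enqueue K, L, N, R, J → queue [K, L, N, R, J]
Visit K; enqueue A, H, B, F → queue [L, N, R, J, A, H, B, F]
Visit L; enqueue I, D, G → queue [N, R, J, A, H, B, F, I, D, G]
Visit N; enqueue E → queue [R, J, A, H, B, F, I, D, G, E]
Visit R → queue [J, A, H, B, F, I, D, G, E]
Visit J; enqueue O → queue [A, H, B, F, I, D, G, E, O]
Visit A; enqueue Q → queue [H, B, F, I, D, G, E, O, Q]
Visit H; enqueue C → queue [B, F, I, D, G, E, O, Q, C]
Visit B; enqueue P → queue [F, I, D, G, E, O, Q, C, P]
Visit F → queue [I, D, G, E, O, Q, C, P]
Visit I → queue [D, G, E, O, Q, C, P]
Visit D → queue [G, E, O, Q, C, P]
Visit G → queue [E, O, Q, C, P]
Visit E → queue [O, Q, C, P]
Visit O → queue [Q, C, P]
Visit Q → queue [C, P]
Visit C → queue [P]
Visit P → queue []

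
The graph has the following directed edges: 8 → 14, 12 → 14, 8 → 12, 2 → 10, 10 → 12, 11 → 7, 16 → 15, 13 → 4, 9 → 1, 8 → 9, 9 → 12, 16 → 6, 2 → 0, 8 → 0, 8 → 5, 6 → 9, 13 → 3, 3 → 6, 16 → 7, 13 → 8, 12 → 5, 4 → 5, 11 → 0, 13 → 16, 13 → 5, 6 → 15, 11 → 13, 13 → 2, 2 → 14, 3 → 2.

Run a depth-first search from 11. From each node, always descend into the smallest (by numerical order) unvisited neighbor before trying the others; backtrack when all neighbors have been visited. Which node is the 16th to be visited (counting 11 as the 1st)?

Visit 11
11 → 0
11 → 7
11 → 13
13 → 2
2 → 10
10 → 12
12 → 5
12 → 14
13 → 3
3 → 6
6 → 9
9 → 1
6 → 15
13 → 4
13 → 8
13 → 16

Visit order: 11, 0, 7, 13, 2, 10, 12, 5, 14, 3, 6, 9, 1, 15, 4, 8, 16

8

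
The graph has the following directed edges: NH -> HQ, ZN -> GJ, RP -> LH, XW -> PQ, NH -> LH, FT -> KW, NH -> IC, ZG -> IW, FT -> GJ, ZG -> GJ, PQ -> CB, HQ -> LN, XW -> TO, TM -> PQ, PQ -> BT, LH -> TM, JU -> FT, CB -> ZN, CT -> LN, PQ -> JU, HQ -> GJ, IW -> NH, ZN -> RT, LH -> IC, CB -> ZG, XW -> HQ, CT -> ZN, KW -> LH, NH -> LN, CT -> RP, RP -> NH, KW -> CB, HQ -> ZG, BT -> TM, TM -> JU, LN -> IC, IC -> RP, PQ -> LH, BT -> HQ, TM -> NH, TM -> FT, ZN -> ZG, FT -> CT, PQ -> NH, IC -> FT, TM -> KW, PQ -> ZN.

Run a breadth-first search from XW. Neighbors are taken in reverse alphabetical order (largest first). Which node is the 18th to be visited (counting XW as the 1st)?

Visit XW; enqueue TO, PQ, HQ → queue [TO, PQ, HQ]
Visit TO → queue [PQ, HQ]
Visit PQ; enqueue ZN, NH, LH, JU, CB, BT → queue [HQ, ZN, NH, LH, JU, CB, BT]
Visit HQ; enqueue ZG, LN, GJ → queue [ZN, NH, LH, JU, CB, BT, ZG, LN, GJ]
Visit ZN; enqueue RT → queue [NH, LH, JU, CB, BT, ZG, LN, GJ, RT]
Visit NH; enqueue IC → queue [LH, JU, CB, BT, ZG, LN, GJ, RT, IC]
Visit LH; enqueue TM → queue [JU, CB, BT, ZG, LN, GJ, RT, IC, TM]
Visit JU; enqueue FT → queue [CB, BT, ZG, LN, GJ, RT, IC, TM, FT]
Visit CB → queue [BT, ZG, LN, GJ, RT, IC, TM, FT]
Visit BT → queue [ZG, LN, GJ, RT, IC, TM, FT]
Visit ZG; enqueue IW → queue [LN, GJ, RT, IC, TM, FT, IW]
Visit LN → queue [GJ, RT, IC, TM, FT, IW]
Visit GJ → queue [RT, IC, TM, FT, IW]
Visit RT → queue [IC, TM, FT, IW]
Visit IC; enqueue RP → queue [TM, FT, IW, RP]
Visit TM; enqueue KW → queue [FT, IW, RP, KW]
Visit FT; enqueue CT → queue [IW, RP, KW, CT]
Visit IW → queue [RP, KW, CT]
Visit RP → queue [KW, CT]
Visit KW → queue [CT]
Visit CT → queue []

Visit order: XW, TO, PQ, HQ, ZN, NH, LH, JU, CB, BT, ZG, LN, GJ, RT, IC, TM, FT, IW, RP, KW, CT

IW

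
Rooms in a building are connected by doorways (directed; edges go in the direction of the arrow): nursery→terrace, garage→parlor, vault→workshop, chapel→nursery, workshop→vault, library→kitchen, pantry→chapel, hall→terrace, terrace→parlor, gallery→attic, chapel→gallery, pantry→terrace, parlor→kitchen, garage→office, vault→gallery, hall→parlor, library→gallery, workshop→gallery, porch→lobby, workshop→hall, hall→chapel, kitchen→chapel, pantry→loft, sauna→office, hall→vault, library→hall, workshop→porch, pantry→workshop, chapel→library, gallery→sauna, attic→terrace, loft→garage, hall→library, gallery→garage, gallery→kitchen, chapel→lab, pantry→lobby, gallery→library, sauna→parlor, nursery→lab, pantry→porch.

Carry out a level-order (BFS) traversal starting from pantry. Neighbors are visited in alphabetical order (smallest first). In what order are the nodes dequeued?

Visit pantry; enqueue chapel, lobby, loft, porch, terrace, workshop → queue [chapel, lobby, loft, porch, terrace, workshop]
Visit chapel; enqueue gallery, lab, library, nursery → queue [lobby, loft, porch, terrace, workshop, gallery, lab, library, nursery]
Visit lobby → queue [loft, porch, terrace, workshop, gallery, lab, library, nursery]
Visit loft; enqueue garage → queue [porch, terrace, workshop, gallery, lab, library, nursery, garage]
Visit porch → queue [terrace, workshop, gallery, lab, library, nursery, garage]
Visit terrace; enqueue parlor → queue [workshop, gallery, lab, library, nursery, garage, parlor]
Visit workshop; enqueue hall, vault → queue [gallery, lab, library, nursery, garage, parlor, hall, vault]
Visit gallery; enqueue attic, kitchen, sauna → queue [lab, library, nursery, garage, parlor, hall, vault, attic, kitchen, sauna]
Visit lab → queue [library, nursery, garage, parlor, hall, vault, attic, kitchen, sauna]
Visit library → queue [nursery, garage, parlor, hall, vault, attic, kitchen, sauna]
Visit nursery → queue [garage, parlor, hall, vault, attic, kitchen, sauna]
Visit garage; enqueue office → queue [parlor, hall, vault, attic, kitchen, sauna, office]
Visit parlor → queue [hall, vault, attic, kitchen, sauna, office]
Visit hall → queue [vault, attic, kitchen, sauna, office]
Visit vault → queue [attic, kitchen, sauna, office]
Visit attic → queue [kitchen, sauna, office]
Visit kitchen → queue [sauna, office]
Visit sauna → queue [office]
Visit office → queue []

pantry, chapel, lobby, loft, porch, terrace, workshop, gallery, lab, library, nursery, garage, parlor, hall, vault, attic, kitchen, sauna, office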